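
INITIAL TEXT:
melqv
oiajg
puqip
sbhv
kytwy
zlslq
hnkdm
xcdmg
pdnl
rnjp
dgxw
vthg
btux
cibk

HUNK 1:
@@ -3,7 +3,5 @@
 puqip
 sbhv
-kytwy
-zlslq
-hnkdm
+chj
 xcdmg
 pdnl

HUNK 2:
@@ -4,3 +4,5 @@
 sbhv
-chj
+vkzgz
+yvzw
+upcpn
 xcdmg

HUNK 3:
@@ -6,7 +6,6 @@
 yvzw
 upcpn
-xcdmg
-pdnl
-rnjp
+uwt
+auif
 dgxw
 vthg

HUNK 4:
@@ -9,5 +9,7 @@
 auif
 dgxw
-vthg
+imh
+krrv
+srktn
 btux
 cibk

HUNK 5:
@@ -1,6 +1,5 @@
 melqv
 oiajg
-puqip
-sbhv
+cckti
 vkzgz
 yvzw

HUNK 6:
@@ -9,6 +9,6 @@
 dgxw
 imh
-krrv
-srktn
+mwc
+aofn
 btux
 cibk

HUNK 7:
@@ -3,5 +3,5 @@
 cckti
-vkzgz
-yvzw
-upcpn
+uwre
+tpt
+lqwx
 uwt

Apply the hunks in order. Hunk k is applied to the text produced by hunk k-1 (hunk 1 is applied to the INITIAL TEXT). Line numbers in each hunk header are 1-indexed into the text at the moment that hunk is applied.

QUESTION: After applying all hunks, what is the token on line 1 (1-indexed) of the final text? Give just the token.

Hunk 1: at line 3 remove [kytwy,zlslq,hnkdm] add [chj] -> 12 lines: melqv oiajg puqip sbhv chj xcdmg pdnl rnjp dgxw vthg btux cibk
Hunk 2: at line 4 remove [chj] add [vkzgz,yvzw,upcpn] -> 14 lines: melqv oiajg puqip sbhv vkzgz yvzw upcpn xcdmg pdnl rnjp dgxw vthg btux cibk
Hunk 3: at line 6 remove [xcdmg,pdnl,rnjp] add [uwt,auif] -> 13 lines: melqv oiajg puqip sbhv vkzgz yvzw upcpn uwt auif dgxw vthg btux cibk
Hunk 4: at line 9 remove [vthg] add [imh,krrv,srktn] -> 15 lines: melqv oiajg puqip sbhv vkzgz yvzw upcpn uwt auif dgxw imh krrv srktn btux cibk
Hunk 5: at line 1 remove [puqip,sbhv] add [cckti] -> 14 lines: melqv oiajg cckti vkzgz yvzw upcpn uwt auif dgxw imh krrv srktn btux cibk
Hunk 6: at line 9 remove [krrv,srktn] add [mwc,aofn] -> 14 lines: melqv oiajg cckti vkzgz yvzw upcpn uwt auif dgxw imh mwc aofn btux cibk
Hunk 7: at line 3 remove [vkzgz,yvzw,upcpn] add [uwre,tpt,lqwx] -> 14 lines: melqv oiajg cckti uwre tpt lqwx uwt auif dgxw imh mwc aofn btux cibk
Final line 1: melqv

Answer: melqv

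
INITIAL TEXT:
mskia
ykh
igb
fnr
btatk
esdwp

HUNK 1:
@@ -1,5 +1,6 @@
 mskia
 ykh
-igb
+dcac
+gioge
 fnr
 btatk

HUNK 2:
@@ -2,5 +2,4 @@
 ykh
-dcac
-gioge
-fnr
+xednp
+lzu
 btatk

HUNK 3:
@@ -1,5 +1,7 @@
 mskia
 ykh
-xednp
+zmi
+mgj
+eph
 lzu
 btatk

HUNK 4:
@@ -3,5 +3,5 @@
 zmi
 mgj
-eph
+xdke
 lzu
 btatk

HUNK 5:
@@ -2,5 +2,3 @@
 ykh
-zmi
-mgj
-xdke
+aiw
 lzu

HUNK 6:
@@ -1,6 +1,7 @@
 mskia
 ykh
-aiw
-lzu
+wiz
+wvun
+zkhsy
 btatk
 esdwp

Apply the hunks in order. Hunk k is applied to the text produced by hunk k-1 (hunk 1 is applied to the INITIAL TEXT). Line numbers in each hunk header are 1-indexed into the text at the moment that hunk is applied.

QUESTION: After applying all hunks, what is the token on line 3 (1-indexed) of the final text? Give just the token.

Hunk 1: at line 1 remove [igb] add [dcac,gioge] -> 7 lines: mskia ykh dcac gioge fnr btatk esdwp
Hunk 2: at line 2 remove [dcac,gioge,fnr] add [xednp,lzu] -> 6 lines: mskia ykh xednp lzu btatk esdwp
Hunk 3: at line 1 remove [xednp] add [zmi,mgj,eph] -> 8 lines: mskia ykh zmi mgj eph lzu btatk esdwp
Hunk 4: at line 3 remove [eph] add [xdke] -> 8 lines: mskia ykh zmi mgj xdke lzu btatk esdwp
Hunk 5: at line 2 remove [zmi,mgj,xdke] add [aiw] -> 6 lines: mskia ykh aiw lzu btatk esdwp
Hunk 6: at line 1 remove [aiw,lzu] add [wiz,wvun,zkhsy] -> 7 lines: mskia ykh wiz wvun zkhsy btatk esdwp
Final line 3: wiz

Answer: wiz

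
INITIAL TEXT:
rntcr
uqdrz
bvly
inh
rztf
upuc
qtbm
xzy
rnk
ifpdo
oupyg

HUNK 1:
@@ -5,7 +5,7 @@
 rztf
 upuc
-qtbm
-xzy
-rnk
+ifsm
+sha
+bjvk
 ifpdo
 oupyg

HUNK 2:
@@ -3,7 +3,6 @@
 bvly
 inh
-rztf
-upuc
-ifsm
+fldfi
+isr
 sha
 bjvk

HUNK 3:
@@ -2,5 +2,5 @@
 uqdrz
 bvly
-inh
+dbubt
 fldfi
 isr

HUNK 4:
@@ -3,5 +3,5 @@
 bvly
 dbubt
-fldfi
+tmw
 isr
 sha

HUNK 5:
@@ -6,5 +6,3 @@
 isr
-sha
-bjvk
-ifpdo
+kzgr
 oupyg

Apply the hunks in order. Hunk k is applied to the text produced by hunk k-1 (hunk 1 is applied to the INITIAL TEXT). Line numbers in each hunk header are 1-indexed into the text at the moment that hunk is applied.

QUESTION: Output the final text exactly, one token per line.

Answer: rntcr
uqdrz
bvly
dbubt
tmw
isr
kzgr
oupyg

Derivation:
Hunk 1: at line 5 remove [qtbm,xzy,rnk] add [ifsm,sha,bjvk] -> 11 lines: rntcr uqdrz bvly inh rztf upuc ifsm sha bjvk ifpdo oupyg
Hunk 2: at line 3 remove [rztf,upuc,ifsm] add [fldfi,isr] -> 10 lines: rntcr uqdrz bvly inh fldfi isr sha bjvk ifpdo oupyg
Hunk 3: at line 2 remove [inh] add [dbubt] -> 10 lines: rntcr uqdrz bvly dbubt fldfi isr sha bjvk ifpdo oupyg
Hunk 4: at line 3 remove [fldfi] add [tmw] -> 10 lines: rntcr uqdrz bvly dbubt tmw isr sha bjvk ifpdo oupyg
Hunk 5: at line 6 remove [sha,bjvk,ifpdo] add [kzgr] -> 8 lines: rntcr uqdrz bvly dbubt tmw isr kzgr oupyg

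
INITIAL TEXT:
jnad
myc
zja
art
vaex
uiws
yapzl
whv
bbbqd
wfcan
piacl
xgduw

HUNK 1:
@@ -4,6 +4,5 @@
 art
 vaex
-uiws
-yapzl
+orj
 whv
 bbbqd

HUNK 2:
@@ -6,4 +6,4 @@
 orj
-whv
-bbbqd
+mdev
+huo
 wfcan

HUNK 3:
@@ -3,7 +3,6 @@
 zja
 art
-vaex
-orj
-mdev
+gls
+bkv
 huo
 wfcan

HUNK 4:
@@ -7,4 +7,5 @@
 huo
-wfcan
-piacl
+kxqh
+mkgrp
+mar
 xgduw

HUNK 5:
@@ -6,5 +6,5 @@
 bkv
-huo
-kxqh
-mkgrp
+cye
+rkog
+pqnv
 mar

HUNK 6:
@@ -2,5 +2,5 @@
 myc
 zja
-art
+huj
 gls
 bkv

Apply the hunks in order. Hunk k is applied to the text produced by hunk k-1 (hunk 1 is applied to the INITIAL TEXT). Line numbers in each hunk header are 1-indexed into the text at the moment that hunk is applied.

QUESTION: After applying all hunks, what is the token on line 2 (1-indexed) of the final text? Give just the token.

Hunk 1: at line 4 remove [uiws,yapzl] add [orj] -> 11 lines: jnad myc zja art vaex orj whv bbbqd wfcan piacl xgduw
Hunk 2: at line 6 remove [whv,bbbqd] add [mdev,huo] -> 11 lines: jnad myc zja art vaex orj mdev huo wfcan piacl xgduw
Hunk 3: at line 3 remove [vaex,orj,mdev] add [gls,bkv] -> 10 lines: jnad myc zja art gls bkv huo wfcan piacl xgduw
Hunk 4: at line 7 remove [wfcan,piacl] add [kxqh,mkgrp,mar] -> 11 lines: jnad myc zja art gls bkv huo kxqh mkgrp mar xgduw
Hunk 5: at line 6 remove [huo,kxqh,mkgrp] add [cye,rkog,pqnv] -> 11 lines: jnad myc zja art gls bkv cye rkog pqnv mar xgduw
Hunk 6: at line 2 remove [art] add [huj] -> 11 lines: jnad myc zja huj gls bkv cye rkog pqnv mar xgduw
Final line 2: myc

Answer: myc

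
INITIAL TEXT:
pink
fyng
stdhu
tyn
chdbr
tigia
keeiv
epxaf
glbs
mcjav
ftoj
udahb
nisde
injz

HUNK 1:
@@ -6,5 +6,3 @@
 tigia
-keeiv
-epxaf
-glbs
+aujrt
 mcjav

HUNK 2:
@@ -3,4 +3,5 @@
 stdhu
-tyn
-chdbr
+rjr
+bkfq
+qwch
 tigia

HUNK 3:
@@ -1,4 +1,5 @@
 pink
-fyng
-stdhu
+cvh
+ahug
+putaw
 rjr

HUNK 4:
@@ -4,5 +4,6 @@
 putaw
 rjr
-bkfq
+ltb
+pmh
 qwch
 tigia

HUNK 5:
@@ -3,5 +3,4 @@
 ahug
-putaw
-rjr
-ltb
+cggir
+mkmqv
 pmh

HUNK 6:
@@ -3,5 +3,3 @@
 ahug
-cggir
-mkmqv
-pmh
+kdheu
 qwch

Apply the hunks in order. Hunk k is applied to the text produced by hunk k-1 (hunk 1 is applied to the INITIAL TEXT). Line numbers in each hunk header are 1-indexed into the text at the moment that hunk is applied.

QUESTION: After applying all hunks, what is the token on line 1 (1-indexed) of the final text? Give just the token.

Answer: pink

Derivation:
Hunk 1: at line 6 remove [keeiv,epxaf,glbs] add [aujrt] -> 12 lines: pink fyng stdhu tyn chdbr tigia aujrt mcjav ftoj udahb nisde injz
Hunk 2: at line 3 remove [tyn,chdbr] add [rjr,bkfq,qwch] -> 13 lines: pink fyng stdhu rjr bkfq qwch tigia aujrt mcjav ftoj udahb nisde injz
Hunk 3: at line 1 remove [fyng,stdhu] add [cvh,ahug,putaw] -> 14 lines: pink cvh ahug putaw rjr bkfq qwch tigia aujrt mcjav ftoj udahb nisde injz
Hunk 4: at line 4 remove [bkfq] add [ltb,pmh] -> 15 lines: pink cvh ahug putaw rjr ltb pmh qwch tigia aujrt mcjav ftoj udahb nisde injz
Hunk 5: at line 3 remove [putaw,rjr,ltb] add [cggir,mkmqv] -> 14 lines: pink cvh ahug cggir mkmqv pmh qwch tigia aujrt mcjav ftoj udahb nisde injz
Hunk 6: at line 3 remove [cggir,mkmqv,pmh] add [kdheu] -> 12 lines: pink cvh ahug kdheu qwch tigia aujrt mcjav ftoj udahb nisde injz
Final line 1: pink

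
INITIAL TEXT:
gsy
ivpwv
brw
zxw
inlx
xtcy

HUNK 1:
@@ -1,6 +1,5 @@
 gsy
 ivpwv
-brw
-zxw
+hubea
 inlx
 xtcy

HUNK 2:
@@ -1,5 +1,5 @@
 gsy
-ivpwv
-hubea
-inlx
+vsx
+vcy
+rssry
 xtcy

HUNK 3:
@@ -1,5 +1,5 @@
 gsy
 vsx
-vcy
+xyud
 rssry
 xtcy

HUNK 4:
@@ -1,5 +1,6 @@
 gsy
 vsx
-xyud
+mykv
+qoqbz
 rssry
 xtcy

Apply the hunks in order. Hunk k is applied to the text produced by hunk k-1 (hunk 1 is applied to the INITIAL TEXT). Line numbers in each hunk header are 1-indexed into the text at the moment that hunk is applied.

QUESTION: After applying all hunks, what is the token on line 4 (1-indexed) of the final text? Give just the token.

Answer: qoqbz

Derivation:
Hunk 1: at line 1 remove [brw,zxw] add [hubea] -> 5 lines: gsy ivpwv hubea inlx xtcy
Hunk 2: at line 1 remove [ivpwv,hubea,inlx] add [vsx,vcy,rssry] -> 5 lines: gsy vsx vcy rssry xtcy
Hunk 3: at line 1 remove [vcy] add [xyud] -> 5 lines: gsy vsx xyud rssry xtcy
Hunk 4: at line 1 remove [xyud] add [mykv,qoqbz] -> 6 lines: gsy vsx mykv qoqbz rssry xtcy
Final line 4: qoqbz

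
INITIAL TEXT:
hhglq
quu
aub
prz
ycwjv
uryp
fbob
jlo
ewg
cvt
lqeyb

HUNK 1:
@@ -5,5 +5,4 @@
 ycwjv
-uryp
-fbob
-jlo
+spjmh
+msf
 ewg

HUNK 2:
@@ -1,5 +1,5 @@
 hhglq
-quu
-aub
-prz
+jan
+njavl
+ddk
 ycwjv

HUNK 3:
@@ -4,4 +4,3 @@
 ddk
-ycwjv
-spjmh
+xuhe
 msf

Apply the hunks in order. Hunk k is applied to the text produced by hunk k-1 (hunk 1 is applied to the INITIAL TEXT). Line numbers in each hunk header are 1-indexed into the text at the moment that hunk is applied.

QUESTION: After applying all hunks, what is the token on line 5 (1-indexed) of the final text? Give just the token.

Hunk 1: at line 5 remove [uryp,fbob,jlo] add [spjmh,msf] -> 10 lines: hhglq quu aub prz ycwjv spjmh msf ewg cvt lqeyb
Hunk 2: at line 1 remove [quu,aub,prz] add [jan,njavl,ddk] -> 10 lines: hhglq jan njavl ddk ycwjv spjmh msf ewg cvt lqeyb
Hunk 3: at line 4 remove [ycwjv,spjmh] add [xuhe] -> 9 lines: hhglq jan njavl ddk xuhe msf ewg cvt lqeyb
Final line 5: xuhe

Answer: xuhe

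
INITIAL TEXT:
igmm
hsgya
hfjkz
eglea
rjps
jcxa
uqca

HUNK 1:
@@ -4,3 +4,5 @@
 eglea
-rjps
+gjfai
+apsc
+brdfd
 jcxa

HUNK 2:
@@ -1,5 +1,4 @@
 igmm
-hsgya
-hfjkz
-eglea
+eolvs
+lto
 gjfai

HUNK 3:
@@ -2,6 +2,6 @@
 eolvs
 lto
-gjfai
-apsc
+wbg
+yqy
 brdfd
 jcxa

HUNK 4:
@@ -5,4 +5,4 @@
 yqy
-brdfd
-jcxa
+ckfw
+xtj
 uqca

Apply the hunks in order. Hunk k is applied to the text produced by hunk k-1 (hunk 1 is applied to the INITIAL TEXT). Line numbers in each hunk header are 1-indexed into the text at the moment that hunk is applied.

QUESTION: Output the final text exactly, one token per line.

Answer: igmm
eolvs
lto
wbg
yqy
ckfw
xtj
uqca

Derivation:
Hunk 1: at line 4 remove [rjps] add [gjfai,apsc,brdfd] -> 9 lines: igmm hsgya hfjkz eglea gjfai apsc brdfd jcxa uqca
Hunk 2: at line 1 remove [hsgya,hfjkz,eglea] add [eolvs,lto] -> 8 lines: igmm eolvs lto gjfai apsc brdfd jcxa uqca
Hunk 3: at line 2 remove [gjfai,apsc] add [wbg,yqy] -> 8 lines: igmm eolvs lto wbg yqy brdfd jcxa uqca
Hunk 4: at line 5 remove [brdfd,jcxa] add [ckfw,xtj] -> 8 lines: igmm eolvs lto wbg yqy ckfw xtj uqca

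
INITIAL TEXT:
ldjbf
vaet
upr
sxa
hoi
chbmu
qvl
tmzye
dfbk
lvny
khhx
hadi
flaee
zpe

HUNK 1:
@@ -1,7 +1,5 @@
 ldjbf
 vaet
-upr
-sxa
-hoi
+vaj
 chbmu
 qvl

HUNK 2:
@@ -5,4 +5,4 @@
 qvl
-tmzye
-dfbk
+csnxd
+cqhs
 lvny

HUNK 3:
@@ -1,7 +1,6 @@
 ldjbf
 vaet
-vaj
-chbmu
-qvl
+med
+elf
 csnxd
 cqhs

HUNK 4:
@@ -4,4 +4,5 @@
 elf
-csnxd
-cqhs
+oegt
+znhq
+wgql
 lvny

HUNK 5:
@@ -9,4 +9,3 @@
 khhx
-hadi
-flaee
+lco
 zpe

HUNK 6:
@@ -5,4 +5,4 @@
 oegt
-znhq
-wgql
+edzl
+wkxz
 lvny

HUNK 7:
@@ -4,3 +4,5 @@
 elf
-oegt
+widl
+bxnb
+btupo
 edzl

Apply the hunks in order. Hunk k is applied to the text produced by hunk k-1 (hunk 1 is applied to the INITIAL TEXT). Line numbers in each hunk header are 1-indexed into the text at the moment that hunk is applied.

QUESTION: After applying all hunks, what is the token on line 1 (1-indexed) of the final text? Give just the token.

Answer: ldjbf

Derivation:
Hunk 1: at line 1 remove [upr,sxa,hoi] add [vaj] -> 12 lines: ldjbf vaet vaj chbmu qvl tmzye dfbk lvny khhx hadi flaee zpe
Hunk 2: at line 5 remove [tmzye,dfbk] add [csnxd,cqhs] -> 12 lines: ldjbf vaet vaj chbmu qvl csnxd cqhs lvny khhx hadi flaee zpe
Hunk 3: at line 1 remove [vaj,chbmu,qvl] add [med,elf] -> 11 lines: ldjbf vaet med elf csnxd cqhs lvny khhx hadi flaee zpe
Hunk 4: at line 4 remove [csnxd,cqhs] add [oegt,znhq,wgql] -> 12 lines: ldjbf vaet med elf oegt znhq wgql lvny khhx hadi flaee zpe
Hunk 5: at line 9 remove [hadi,flaee] add [lco] -> 11 lines: ldjbf vaet med elf oegt znhq wgql lvny khhx lco zpe
Hunk 6: at line 5 remove [znhq,wgql] add [edzl,wkxz] -> 11 lines: ldjbf vaet med elf oegt edzl wkxz lvny khhx lco zpe
Hunk 7: at line 4 remove [oegt] add [widl,bxnb,btupo] -> 13 lines: ldjbf vaet med elf widl bxnb btupo edzl wkxz lvny khhx lco zpe
Final line 1: ldjbf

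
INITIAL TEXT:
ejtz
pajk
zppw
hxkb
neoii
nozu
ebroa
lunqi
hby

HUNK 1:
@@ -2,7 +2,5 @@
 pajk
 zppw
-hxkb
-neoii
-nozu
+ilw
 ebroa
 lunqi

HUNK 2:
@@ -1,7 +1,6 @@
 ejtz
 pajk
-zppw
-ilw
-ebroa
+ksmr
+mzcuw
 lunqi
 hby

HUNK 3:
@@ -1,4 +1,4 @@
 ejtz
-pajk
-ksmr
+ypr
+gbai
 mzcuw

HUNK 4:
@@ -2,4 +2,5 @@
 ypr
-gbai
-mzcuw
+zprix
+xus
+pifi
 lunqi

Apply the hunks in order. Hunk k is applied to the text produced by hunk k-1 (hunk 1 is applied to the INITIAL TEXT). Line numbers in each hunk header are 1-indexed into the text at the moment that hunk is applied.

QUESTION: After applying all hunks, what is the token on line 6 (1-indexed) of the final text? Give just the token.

Answer: lunqi

Derivation:
Hunk 1: at line 2 remove [hxkb,neoii,nozu] add [ilw] -> 7 lines: ejtz pajk zppw ilw ebroa lunqi hby
Hunk 2: at line 1 remove [zppw,ilw,ebroa] add [ksmr,mzcuw] -> 6 lines: ejtz pajk ksmr mzcuw lunqi hby
Hunk 3: at line 1 remove [pajk,ksmr] add [ypr,gbai] -> 6 lines: ejtz ypr gbai mzcuw lunqi hby
Hunk 4: at line 2 remove [gbai,mzcuw] add [zprix,xus,pifi] -> 7 lines: ejtz ypr zprix xus pifi lunqi hby
Final line 6: lunqi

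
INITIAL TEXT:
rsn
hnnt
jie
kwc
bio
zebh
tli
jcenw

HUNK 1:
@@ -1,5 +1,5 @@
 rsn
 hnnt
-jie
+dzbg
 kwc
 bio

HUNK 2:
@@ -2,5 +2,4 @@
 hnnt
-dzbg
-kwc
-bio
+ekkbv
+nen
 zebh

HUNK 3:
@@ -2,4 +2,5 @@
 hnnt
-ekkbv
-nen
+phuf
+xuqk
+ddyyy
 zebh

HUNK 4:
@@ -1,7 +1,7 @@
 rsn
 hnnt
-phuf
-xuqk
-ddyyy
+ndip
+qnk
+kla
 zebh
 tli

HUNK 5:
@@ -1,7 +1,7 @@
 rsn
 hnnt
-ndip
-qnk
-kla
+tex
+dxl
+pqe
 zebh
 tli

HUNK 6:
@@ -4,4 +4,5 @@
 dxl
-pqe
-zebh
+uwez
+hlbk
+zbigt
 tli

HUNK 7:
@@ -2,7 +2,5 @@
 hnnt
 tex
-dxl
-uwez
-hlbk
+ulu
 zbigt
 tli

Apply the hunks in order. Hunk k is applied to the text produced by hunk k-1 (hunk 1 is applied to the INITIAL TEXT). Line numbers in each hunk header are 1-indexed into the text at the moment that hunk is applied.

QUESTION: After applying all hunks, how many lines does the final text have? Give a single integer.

Answer: 7

Derivation:
Hunk 1: at line 1 remove [jie] add [dzbg] -> 8 lines: rsn hnnt dzbg kwc bio zebh tli jcenw
Hunk 2: at line 2 remove [dzbg,kwc,bio] add [ekkbv,nen] -> 7 lines: rsn hnnt ekkbv nen zebh tli jcenw
Hunk 3: at line 2 remove [ekkbv,nen] add [phuf,xuqk,ddyyy] -> 8 lines: rsn hnnt phuf xuqk ddyyy zebh tli jcenw
Hunk 4: at line 1 remove [phuf,xuqk,ddyyy] add [ndip,qnk,kla] -> 8 lines: rsn hnnt ndip qnk kla zebh tli jcenw
Hunk 5: at line 1 remove [ndip,qnk,kla] add [tex,dxl,pqe] -> 8 lines: rsn hnnt tex dxl pqe zebh tli jcenw
Hunk 6: at line 4 remove [pqe,zebh] add [uwez,hlbk,zbigt] -> 9 lines: rsn hnnt tex dxl uwez hlbk zbigt tli jcenw
Hunk 7: at line 2 remove [dxl,uwez,hlbk] add [ulu] -> 7 lines: rsn hnnt tex ulu zbigt tli jcenw
Final line count: 7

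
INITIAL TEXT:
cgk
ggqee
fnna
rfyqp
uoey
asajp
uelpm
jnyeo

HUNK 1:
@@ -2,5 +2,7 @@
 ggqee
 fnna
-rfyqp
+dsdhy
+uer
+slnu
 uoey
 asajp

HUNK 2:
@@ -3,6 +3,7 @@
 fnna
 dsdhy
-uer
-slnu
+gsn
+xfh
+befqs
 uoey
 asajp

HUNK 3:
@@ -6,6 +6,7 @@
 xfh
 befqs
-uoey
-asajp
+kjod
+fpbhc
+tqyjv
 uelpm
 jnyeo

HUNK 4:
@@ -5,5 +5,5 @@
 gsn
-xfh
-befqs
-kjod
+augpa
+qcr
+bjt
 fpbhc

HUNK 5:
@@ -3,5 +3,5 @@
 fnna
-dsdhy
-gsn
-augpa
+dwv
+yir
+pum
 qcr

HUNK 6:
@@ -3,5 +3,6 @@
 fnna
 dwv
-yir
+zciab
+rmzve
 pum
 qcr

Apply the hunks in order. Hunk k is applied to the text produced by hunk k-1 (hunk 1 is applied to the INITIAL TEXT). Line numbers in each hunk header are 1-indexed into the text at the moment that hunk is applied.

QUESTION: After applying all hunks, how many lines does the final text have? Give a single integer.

Answer: 13

Derivation:
Hunk 1: at line 2 remove [rfyqp] add [dsdhy,uer,slnu] -> 10 lines: cgk ggqee fnna dsdhy uer slnu uoey asajp uelpm jnyeo
Hunk 2: at line 3 remove [uer,slnu] add [gsn,xfh,befqs] -> 11 lines: cgk ggqee fnna dsdhy gsn xfh befqs uoey asajp uelpm jnyeo
Hunk 3: at line 6 remove [uoey,asajp] add [kjod,fpbhc,tqyjv] -> 12 lines: cgk ggqee fnna dsdhy gsn xfh befqs kjod fpbhc tqyjv uelpm jnyeo
Hunk 4: at line 5 remove [xfh,befqs,kjod] add [augpa,qcr,bjt] -> 12 lines: cgk ggqee fnna dsdhy gsn augpa qcr bjt fpbhc tqyjv uelpm jnyeo
Hunk 5: at line 3 remove [dsdhy,gsn,augpa] add [dwv,yir,pum] -> 12 lines: cgk ggqee fnna dwv yir pum qcr bjt fpbhc tqyjv uelpm jnyeo
Hunk 6: at line 3 remove [yir] add [zciab,rmzve] -> 13 lines: cgk ggqee fnna dwv zciab rmzve pum qcr bjt fpbhc tqyjv uelpm jnyeo
Final line count: 13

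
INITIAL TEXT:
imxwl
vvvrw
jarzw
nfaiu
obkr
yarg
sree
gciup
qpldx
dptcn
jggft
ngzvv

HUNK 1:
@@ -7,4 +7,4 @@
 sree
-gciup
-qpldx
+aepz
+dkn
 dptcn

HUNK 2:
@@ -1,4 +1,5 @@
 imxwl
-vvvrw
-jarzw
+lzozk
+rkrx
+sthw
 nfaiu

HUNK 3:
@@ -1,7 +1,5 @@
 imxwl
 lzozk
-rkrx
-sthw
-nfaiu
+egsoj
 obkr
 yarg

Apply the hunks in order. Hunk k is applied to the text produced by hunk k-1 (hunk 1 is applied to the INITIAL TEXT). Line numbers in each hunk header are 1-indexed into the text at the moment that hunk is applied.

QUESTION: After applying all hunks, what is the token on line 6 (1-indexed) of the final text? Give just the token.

Hunk 1: at line 7 remove [gciup,qpldx] add [aepz,dkn] -> 12 lines: imxwl vvvrw jarzw nfaiu obkr yarg sree aepz dkn dptcn jggft ngzvv
Hunk 2: at line 1 remove [vvvrw,jarzw] add [lzozk,rkrx,sthw] -> 13 lines: imxwl lzozk rkrx sthw nfaiu obkr yarg sree aepz dkn dptcn jggft ngzvv
Hunk 3: at line 1 remove [rkrx,sthw,nfaiu] add [egsoj] -> 11 lines: imxwl lzozk egsoj obkr yarg sree aepz dkn dptcn jggft ngzvv
Final line 6: sree

Answer: sree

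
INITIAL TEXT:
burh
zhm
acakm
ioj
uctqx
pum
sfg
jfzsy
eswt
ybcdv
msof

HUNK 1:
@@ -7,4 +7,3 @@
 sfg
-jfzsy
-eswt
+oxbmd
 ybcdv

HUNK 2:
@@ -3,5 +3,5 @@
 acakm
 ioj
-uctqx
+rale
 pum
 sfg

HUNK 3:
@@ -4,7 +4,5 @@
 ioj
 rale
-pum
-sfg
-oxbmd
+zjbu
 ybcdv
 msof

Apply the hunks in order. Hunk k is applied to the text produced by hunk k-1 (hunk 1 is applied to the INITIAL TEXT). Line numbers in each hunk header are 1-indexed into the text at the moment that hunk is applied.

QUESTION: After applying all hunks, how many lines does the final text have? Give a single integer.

Hunk 1: at line 7 remove [jfzsy,eswt] add [oxbmd] -> 10 lines: burh zhm acakm ioj uctqx pum sfg oxbmd ybcdv msof
Hunk 2: at line 3 remove [uctqx] add [rale] -> 10 lines: burh zhm acakm ioj rale pum sfg oxbmd ybcdv msof
Hunk 3: at line 4 remove [pum,sfg,oxbmd] add [zjbu] -> 8 lines: burh zhm acakm ioj rale zjbu ybcdv msof
Final line count: 8

Answer: 8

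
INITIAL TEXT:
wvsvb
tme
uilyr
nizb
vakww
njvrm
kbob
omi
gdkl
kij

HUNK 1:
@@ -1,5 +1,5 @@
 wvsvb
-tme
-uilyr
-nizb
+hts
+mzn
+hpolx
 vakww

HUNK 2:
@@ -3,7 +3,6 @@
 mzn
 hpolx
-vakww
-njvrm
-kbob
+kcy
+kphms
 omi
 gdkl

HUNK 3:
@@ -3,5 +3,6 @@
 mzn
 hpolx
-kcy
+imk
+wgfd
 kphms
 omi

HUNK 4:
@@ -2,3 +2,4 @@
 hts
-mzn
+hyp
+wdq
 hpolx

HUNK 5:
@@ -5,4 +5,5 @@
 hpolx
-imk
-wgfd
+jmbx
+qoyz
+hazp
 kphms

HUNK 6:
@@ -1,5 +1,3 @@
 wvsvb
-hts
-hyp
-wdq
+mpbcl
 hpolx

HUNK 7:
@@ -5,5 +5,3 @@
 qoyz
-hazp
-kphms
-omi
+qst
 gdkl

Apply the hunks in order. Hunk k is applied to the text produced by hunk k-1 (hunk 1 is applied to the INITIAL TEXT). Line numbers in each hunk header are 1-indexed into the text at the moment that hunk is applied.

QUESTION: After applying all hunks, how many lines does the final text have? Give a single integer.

Answer: 8

Derivation:
Hunk 1: at line 1 remove [tme,uilyr,nizb] add [hts,mzn,hpolx] -> 10 lines: wvsvb hts mzn hpolx vakww njvrm kbob omi gdkl kij
Hunk 2: at line 3 remove [vakww,njvrm,kbob] add [kcy,kphms] -> 9 lines: wvsvb hts mzn hpolx kcy kphms omi gdkl kij
Hunk 3: at line 3 remove [kcy] add [imk,wgfd] -> 10 lines: wvsvb hts mzn hpolx imk wgfd kphms omi gdkl kij
Hunk 4: at line 2 remove [mzn] add [hyp,wdq] -> 11 lines: wvsvb hts hyp wdq hpolx imk wgfd kphms omi gdkl kij
Hunk 5: at line 5 remove [imk,wgfd] add [jmbx,qoyz,hazp] -> 12 lines: wvsvb hts hyp wdq hpolx jmbx qoyz hazp kphms omi gdkl kij
Hunk 6: at line 1 remove [hts,hyp,wdq] add [mpbcl] -> 10 lines: wvsvb mpbcl hpolx jmbx qoyz hazp kphms omi gdkl kij
Hunk 7: at line 5 remove [hazp,kphms,omi] add [qst] -> 8 lines: wvsvb mpbcl hpolx jmbx qoyz qst gdkl kij
Final line count: 8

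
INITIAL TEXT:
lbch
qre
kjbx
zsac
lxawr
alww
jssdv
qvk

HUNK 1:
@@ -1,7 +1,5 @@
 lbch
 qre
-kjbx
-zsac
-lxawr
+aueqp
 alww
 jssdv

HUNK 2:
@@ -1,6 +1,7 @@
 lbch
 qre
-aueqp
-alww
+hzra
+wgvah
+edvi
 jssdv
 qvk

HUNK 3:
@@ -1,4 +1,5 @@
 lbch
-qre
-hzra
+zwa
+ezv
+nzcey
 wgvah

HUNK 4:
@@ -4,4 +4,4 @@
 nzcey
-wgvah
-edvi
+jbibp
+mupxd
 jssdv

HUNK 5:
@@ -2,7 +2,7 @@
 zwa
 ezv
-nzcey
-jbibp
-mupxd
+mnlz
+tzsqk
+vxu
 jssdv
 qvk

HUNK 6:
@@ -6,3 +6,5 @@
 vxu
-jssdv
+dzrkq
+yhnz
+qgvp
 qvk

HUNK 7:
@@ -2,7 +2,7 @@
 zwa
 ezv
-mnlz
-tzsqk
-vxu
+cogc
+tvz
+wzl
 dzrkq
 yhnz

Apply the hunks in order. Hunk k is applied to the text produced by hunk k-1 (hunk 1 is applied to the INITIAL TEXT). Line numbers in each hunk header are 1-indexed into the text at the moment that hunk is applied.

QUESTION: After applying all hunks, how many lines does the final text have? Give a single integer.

Answer: 10

Derivation:
Hunk 1: at line 1 remove [kjbx,zsac,lxawr] add [aueqp] -> 6 lines: lbch qre aueqp alww jssdv qvk
Hunk 2: at line 1 remove [aueqp,alww] add [hzra,wgvah,edvi] -> 7 lines: lbch qre hzra wgvah edvi jssdv qvk
Hunk 3: at line 1 remove [qre,hzra] add [zwa,ezv,nzcey] -> 8 lines: lbch zwa ezv nzcey wgvah edvi jssdv qvk
Hunk 4: at line 4 remove [wgvah,edvi] add [jbibp,mupxd] -> 8 lines: lbch zwa ezv nzcey jbibp mupxd jssdv qvk
Hunk 5: at line 2 remove [nzcey,jbibp,mupxd] add [mnlz,tzsqk,vxu] -> 8 lines: lbch zwa ezv mnlz tzsqk vxu jssdv qvk
Hunk 6: at line 6 remove [jssdv] add [dzrkq,yhnz,qgvp] -> 10 lines: lbch zwa ezv mnlz tzsqk vxu dzrkq yhnz qgvp qvk
Hunk 7: at line 2 remove [mnlz,tzsqk,vxu] add [cogc,tvz,wzl] -> 10 lines: lbch zwa ezv cogc tvz wzl dzrkq yhnz qgvp qvk
Final line count: 10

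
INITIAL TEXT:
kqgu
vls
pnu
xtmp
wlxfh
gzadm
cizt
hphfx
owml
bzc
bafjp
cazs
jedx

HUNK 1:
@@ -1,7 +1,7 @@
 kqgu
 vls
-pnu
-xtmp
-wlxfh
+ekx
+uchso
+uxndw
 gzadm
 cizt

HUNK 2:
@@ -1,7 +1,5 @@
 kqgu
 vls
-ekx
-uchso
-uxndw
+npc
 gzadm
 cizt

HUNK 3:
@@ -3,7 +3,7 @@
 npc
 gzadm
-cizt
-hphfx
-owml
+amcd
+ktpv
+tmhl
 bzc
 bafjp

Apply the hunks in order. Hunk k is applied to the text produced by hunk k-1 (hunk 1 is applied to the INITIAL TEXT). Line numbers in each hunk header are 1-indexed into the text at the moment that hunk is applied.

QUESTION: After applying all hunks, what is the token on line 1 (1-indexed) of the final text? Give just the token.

Answer: kqgu

Derivation:
Hunk 1: at line 1 remove [pnu,xtmp,wlxfh] add [ekx,uchso,uxndw] -> 13 lines: kqgu vls ekx uchso uxndw gzadm cizt hphfx owml bzc bafjp cazs jedx
Hunk 2: at line 1 remove [ekx,uchso,uxndw] add [npc] -> 11 lines: kqgu vls npc gzadm cizt hphfx owml bzc bafjp cazs jedx
Hunk 3: at line 3 remove [cizt,hphfx,owml] add [amcd,ktpv,tmhl] -> 11 lines: kqgu vls npc gzadm amcd ktpv tmhl bzc bafjp cazs jedx
Final line 1: kqgu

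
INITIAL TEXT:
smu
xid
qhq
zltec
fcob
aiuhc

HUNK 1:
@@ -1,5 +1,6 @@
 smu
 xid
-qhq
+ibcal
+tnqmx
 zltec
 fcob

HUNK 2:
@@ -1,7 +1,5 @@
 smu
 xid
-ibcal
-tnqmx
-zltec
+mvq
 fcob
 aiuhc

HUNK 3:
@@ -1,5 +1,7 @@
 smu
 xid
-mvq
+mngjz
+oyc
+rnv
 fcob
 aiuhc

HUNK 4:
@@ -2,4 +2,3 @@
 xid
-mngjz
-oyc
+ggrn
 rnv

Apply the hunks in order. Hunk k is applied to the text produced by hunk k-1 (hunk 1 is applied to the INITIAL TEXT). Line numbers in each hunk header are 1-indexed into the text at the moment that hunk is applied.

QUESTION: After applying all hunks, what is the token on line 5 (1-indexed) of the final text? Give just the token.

Answer: fcob

Derivation:
Hunk 1: at line 1 remove [qhq] add [ibcal,tnqmx] -> 7 lines: smu xid ibcal tnqmx zltec fcob aiuhc
Hunk 2: at line 1 remove [ibcal,tnqmx,zltec] add [mvq] -> 5 lines: smu xid mvq fcob aiuhc
Hunk 3: at line 1 remove [mvq] add [mngjz,oyc,rnv] -> 7 lines: smu xid mngjz oyc rnv fcob aiuhc
Hunk 4: at line 2 remove [mngjz,oyc] add [ggrn] -> 6 lines: smu xid ggrn rnv fcob aiuhc
Final line 5: fcob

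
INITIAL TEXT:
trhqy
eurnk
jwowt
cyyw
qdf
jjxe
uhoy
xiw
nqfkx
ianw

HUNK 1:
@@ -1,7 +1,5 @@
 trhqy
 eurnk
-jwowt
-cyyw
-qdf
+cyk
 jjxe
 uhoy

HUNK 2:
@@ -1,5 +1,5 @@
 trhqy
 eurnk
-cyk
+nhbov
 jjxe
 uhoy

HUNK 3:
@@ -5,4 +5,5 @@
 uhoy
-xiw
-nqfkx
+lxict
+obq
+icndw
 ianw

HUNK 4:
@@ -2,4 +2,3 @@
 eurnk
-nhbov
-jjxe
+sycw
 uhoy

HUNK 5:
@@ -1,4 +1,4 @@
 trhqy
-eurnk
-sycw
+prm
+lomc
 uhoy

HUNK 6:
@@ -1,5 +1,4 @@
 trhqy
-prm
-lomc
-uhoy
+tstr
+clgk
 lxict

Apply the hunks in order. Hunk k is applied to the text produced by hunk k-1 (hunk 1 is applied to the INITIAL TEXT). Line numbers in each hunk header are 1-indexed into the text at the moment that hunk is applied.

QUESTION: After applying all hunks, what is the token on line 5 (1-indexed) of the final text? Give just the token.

Answer: obq

Derivation:
Hunk 1: at line 1 remove [jwowt,cyyw,qdf] add [cyk] -> 8 lines: trhqy eurnk cyk jjxe uhoy xiw nqfkx ianw
Hunk 2: at line 1 remove [cyk] add [nhbov] -> 8 lines: trhqy eurnk nhbov jjxe uhoy xiw nqfkx ianw
Hunk 3: at line 5 remove [xiw,nqfkx] add [lxict,obq,icndw] -> 9 lines: trhqy eurnk nhbov jjxe uhoy lxict obq icndw ianw
Hunk 4: at line 2 remove [nhbov,jjxe] add [sycw] -> 8 lines: trhqy eurnk sycw uhoy lxict obq icndw ianw
Hunk 5: at line 1 remove [eurnk,sycw] add [prm,lomc] -> 8 lines: trhqy prm lomc uhoy lxict obq icndw ianw
Hunk 6: at line 1 remove [prm,lomc,uhoy] add [tstr,clgk] -> 7 lines: trhqy tstr clgk lxict obq icndw ianw
Final line 5: obq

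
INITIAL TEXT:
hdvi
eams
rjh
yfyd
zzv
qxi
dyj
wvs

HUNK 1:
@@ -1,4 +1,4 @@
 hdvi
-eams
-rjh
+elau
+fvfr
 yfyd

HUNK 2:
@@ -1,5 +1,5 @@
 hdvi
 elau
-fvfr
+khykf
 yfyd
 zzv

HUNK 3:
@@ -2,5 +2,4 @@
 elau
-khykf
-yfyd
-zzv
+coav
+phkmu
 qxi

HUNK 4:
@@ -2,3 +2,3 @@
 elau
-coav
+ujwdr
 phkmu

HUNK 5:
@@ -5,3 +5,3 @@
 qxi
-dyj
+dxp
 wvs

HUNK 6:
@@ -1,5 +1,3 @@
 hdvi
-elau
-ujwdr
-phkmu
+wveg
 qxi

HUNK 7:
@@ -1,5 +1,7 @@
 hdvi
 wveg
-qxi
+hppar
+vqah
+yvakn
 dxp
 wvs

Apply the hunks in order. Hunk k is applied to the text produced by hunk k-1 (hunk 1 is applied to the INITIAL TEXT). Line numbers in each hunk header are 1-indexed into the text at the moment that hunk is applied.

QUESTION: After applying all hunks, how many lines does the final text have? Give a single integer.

Answer: 7

Derivation:
Hunk 1: at line 1 remove [eams,rjh] add [elau,fvfr] -> 8 lines: hdvi elau fvfr yfyd zzv qxi dyj wvs
Hunk 2: at line 1 remove [fvfr] add [khykf] -> 8 lines: hdvi elau khykf yfyd zzv qxi dyj wvs
Hunk 3: at line 2 remove [khykf,yfyd,zzv] add [coav,phkmu] -> 7 lines: hdvi elau coav phkmu qxi dyj wvs
Hunk 4: at line 2 remove [coav] add [ujwdr] -> 7 lines: hdvi elau ujwdr phkmu qxi dyj wvs
Hunk 5: at line 5 remove [dyj] add [dxp] -> 7 lines: hdvi elau ujwdr phkmu qxi dxp wvs
Hunk 6: at line 1 remove [elau,ujwdr,phkmu] add [wveg] -> 5 lines: hdvi wveg qxi dxp wvs
Hunk 7: at line 1 remove [qxi] add [hppar,vqah,yvakn] -> 7 lines: hdvi wveg hppar vqah yvakn dxp wvs
Final line count: 7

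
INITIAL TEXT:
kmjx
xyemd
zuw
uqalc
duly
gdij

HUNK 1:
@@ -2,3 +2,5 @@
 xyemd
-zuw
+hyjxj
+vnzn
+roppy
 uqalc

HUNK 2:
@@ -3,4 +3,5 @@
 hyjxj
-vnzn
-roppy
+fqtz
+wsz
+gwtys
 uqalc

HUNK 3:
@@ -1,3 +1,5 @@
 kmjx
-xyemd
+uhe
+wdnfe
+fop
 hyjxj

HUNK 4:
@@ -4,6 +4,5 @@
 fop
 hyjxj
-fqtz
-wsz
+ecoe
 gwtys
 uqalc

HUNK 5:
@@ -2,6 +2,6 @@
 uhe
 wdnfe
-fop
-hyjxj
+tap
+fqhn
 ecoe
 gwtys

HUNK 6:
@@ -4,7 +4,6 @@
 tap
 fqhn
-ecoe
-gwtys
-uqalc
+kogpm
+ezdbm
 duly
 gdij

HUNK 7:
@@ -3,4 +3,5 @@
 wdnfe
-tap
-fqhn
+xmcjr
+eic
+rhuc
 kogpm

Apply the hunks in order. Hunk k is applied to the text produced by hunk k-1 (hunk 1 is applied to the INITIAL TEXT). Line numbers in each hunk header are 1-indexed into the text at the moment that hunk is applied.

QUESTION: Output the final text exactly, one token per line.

Answer: kmjx
uhe
wdnfe
xmcjr
eic
rhuc
kogpm
ezdbm
duly
gdij

Derivation:
Hunk 1: at line 2 remove [zuw] add [hyjxj,vnzn,roppy] -> 8 lines: kmjx xyemd hyjxj vnzn roppy uqalc duly gdij
Hunk 2: at line 3 remove [vnzn,roppy] add [fqtz,wsz,gwtys] -> 9 lines: kmjx xyemd hyjxj fqtz wsz gwtys uqalc duly gdij
Hunk 3: at line 1 remove [xyemd] add [uhe,wdnfe,fop] -> 11 lines: kmjx uhe wdnfe fop hyjxj fqtz wsz gwtys uqalc duly gdij
Hunk 4: at line 4 remove [fqtz,wsz] add [ecoe] -> 10 lines: kmjx uhe wdnfe fop hyjxj ecoe gwtys uqalc duly gdij
Hunk 5: at line 2 remove [fop,hyjxj] add [tap,fqhn] -> 10 lines: kmjx uhe wdnfe tap fqhn ecoe gwtys uqalc duly gdij
Hunk 6: at line 4 remove [ecoe,gwtys,uqalc] add [kogpm,ezdbm] -> 9 lines: kmjx uhe wdnfe tap fqhn kogpm ezdbm duly gdij
Hunk 7: at line 3 remove [tap,fqhn] add [xmcjr,eic,rhuc] -> 10 lines: kmjx uhe wdnfe xmcjr eic rhuc kogpm ezdbm duly gdij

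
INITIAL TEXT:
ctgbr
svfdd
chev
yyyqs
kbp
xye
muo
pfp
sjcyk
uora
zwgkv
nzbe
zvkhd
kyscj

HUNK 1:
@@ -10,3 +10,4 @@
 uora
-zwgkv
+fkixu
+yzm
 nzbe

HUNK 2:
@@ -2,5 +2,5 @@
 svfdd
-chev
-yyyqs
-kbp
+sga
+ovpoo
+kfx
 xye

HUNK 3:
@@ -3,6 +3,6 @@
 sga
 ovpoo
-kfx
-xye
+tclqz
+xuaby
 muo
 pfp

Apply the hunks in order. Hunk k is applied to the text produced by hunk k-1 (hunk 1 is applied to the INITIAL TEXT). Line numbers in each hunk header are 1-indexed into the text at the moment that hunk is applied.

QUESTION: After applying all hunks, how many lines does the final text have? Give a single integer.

Answer: 15

Derivation:
Hunk 1: at line 10 remove [zwgkv] add [fkixu,yzm] -> 15 lines: ctgbr svfdd chev yyyqs kbp xye muo pfp sjcyk uora fkixu yzm nzbe zvkhd kyscj
Hunk 2: at line 2 remove [chev,yyyqs,kbp] add [sga,ovpoo,kfx] -> 15 lines: ctgbr svfdd sga ovpoo kfx xye muo pfp sjcyk uora fkixu yzm nzbe zvkhd kyscj
Hunk 3: at line 3 remove [kfx,xye] add [tclqz,xuaby] -> 15 lines: ctgbr svfdd sga ovpoo tclqz xuaby muo pfp sjcyk uora fkixu yzm nzbe zvkhd kyscj
Final line count: 15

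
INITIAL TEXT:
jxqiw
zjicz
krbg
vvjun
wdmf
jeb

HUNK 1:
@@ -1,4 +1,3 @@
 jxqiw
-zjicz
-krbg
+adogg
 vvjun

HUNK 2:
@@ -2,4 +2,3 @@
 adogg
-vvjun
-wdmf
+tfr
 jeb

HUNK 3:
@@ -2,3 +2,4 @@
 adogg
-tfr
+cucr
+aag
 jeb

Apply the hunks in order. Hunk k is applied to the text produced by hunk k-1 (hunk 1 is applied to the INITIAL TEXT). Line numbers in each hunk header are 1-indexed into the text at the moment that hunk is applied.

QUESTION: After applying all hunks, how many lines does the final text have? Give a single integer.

Hunk 1: at line 1 remove [zjicz,krbg] add [adogg] -> 5 lines: jxqiw adogg vvjun wdmf jeb
Hunk 2: at line 2 remove [vvjun,wdmf] add [tfr] -> 4 lines: jxqiw adogg tfr jeb
Hunk 3: at line 2 remove [tfr] add [cucr,aag] -> 5 lines: jxqiw adogg cucr aag jeb
Final line count: 5

Answer: 5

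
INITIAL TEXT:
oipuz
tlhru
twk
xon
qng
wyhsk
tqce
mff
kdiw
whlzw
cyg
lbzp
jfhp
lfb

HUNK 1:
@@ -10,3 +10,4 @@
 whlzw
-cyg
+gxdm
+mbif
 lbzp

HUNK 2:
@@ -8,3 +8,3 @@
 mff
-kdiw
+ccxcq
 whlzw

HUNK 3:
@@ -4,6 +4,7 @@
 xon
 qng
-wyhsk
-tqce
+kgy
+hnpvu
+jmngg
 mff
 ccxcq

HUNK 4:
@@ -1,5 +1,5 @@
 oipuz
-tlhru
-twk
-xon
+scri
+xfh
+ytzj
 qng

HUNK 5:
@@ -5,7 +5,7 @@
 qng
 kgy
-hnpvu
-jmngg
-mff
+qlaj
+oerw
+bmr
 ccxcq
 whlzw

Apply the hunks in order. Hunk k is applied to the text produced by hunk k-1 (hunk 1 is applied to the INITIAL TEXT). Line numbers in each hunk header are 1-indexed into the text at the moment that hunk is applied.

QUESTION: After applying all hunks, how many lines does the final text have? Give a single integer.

Answer: 16

Derivation:
Hunk 1: at line 10 remove [cyg] add [gxdm,mbif] -> 15 lines: oipuz tlhru twk xon qng wyhsk tqce mff kdiw whlzw gxdm mbif lbzp jfhp lfb
Hunk 2: at line 8 remove [kdiw] add [ccxcq] -> 15 lines: oipuz tlhru twk xon qng wyhsk tqce mff ccxcq whlzw gxdm mbif lbzp jfhp lfb
Hunk 3: at line 4 remove [wyhsk,tqce] add [kgy,hnpvu,jmngg] -> 16 lines: oipuz tlhru twk xon qng kgy hnpvu jmngg mff ccxcq whlzw gxdm mbif lbzp jfhp lfb
Hunk 4: at line 1 remove [tlhru,twk,xon] add [scri,xfh,ytzj] -> 16 lines: oipuz scri xfh ytzj qng kgy hnpvu jmngg mff ccxcq whlzw gxdm mbif lbzp jfhp lfb
Hunk 5: at line 5 remove [hnpvu,jmngg,mff] add [qlaj,oerw,bmr] -> 16 lines: oipuz scri xfh ytzj qng kgy qlaj oerw bmr ccxcq whlzw gxdm mbif lbzp jfhp lfb
Final line count: 16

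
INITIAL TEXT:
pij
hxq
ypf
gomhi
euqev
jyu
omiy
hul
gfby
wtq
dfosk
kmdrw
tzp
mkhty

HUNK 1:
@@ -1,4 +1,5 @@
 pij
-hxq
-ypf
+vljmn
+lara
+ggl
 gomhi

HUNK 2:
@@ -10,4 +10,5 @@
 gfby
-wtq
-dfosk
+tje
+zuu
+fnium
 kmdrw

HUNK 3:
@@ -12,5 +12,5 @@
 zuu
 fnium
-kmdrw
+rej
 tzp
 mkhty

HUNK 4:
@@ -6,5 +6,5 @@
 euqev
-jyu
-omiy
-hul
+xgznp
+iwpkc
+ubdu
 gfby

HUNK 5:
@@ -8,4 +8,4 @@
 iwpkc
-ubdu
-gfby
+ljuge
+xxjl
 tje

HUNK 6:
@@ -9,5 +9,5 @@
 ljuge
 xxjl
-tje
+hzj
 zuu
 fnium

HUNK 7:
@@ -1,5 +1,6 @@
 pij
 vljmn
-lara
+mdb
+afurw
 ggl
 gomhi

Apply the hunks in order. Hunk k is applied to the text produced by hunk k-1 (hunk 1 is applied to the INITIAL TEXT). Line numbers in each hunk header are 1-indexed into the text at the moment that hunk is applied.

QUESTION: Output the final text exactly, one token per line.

Hunk 1: at line 1 remove [hxq,ypf] add [vljmn,lara,ggl] -> 15 lines: pij vljmn lara ggl gomhi euqev jyu omiy hul gfby wtq dfosk kmdrw tzp mkhty
Hunk 2: at line 10 remove [wtq,dfosk] add [tje,zuu,fnium] -> 16 lines: pij vljmn lara ggl gomhi euqev jyu omiy hul gfby tje zuu fnium kmdrw tzp mkhty
Hunk 3: at line 12 remove [kmdrw] add [rej] -> 16 lines: pij vljmn lara ggl gomhi euqev jyu omiy hul gfby tje zuu fnium rej tzp mkhty
Hunk 4: at line 6 remove [jyu,omiy,hul] add [xgznp,iwpkc,ubdu] -> 16 lines: pij vljmn lara ggl gomhi euqev xgznp iwpkc ubdu gfby tje zuu fnium rej tzp mkhty
Hunk 5: at line 8 remove [ubdu,gfby] add [ljuge,xxjl] -> 16 lines: pij vljmn lara ggl gomhi euqev xgznp iwpkc ljuge xxjl tje zuu fnium rej tzp mkhty
Hunk 6: at line 9 remove [tje] add [hzj] -> 16 lines: pij vljmn lara ggl gomhi euqev xgznp iwpkc ljuge xxjl hzj zuu fnium rej tzp mkhty
Hunk 7: at line 1 remove [lara] add [mdb,afurw] -> 17 lines: pij vljmn mdb afurw ggl gomhi euqev xgznp iwpkc ljuge xxjl hzj zuu fnium rej tzp mkhty

Answer: pij
vljmn
mdb
afurw
ggl
gomhi
euqev
xgznp
iwpkc
ljuge
xxjl
hzj
zuu
fnium
rej
tzp
mkhty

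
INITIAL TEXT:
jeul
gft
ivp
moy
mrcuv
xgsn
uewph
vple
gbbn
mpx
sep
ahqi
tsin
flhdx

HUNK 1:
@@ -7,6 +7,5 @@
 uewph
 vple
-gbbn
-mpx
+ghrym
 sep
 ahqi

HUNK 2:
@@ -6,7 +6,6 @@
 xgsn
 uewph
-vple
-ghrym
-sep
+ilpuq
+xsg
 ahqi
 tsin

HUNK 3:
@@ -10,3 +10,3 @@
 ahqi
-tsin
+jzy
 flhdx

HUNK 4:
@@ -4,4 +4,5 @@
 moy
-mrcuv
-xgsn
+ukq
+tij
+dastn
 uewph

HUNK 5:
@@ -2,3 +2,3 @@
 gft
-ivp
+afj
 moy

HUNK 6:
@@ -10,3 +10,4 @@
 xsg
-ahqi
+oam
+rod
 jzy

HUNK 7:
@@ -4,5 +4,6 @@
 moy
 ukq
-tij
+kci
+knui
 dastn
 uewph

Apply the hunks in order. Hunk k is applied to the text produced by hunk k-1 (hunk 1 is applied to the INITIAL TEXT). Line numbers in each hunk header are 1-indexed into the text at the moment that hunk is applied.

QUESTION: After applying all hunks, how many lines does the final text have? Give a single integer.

Hunk 1: at line 7 remove [gbbn,mpx] add [ghrym] -> 13 lines: jeul gft ivp moy mrcuv xgsn uewph vple ghrym sep ahqi tsin flhdx
Hunk 2: at line 6 remove [vple,ghrym,sep] add [ilpuq,xsg] -> 12 lines: jeul gft ivp moy mrcuv xgsn uewph ilpuq xsg ahqi tsin flhdx
Hunk 3: at line 10 remove [tsin] add [jzy] -> 12 lines: jeul gft ivp moy mrcuv xgsn uewph ilpuq xsg ahqi jzy flhdx
Hunk 4: at line 4 remove [mrcuv,xgsn] add [ukq,tij,dastn] -> 13 lines: jeul gft ivp moy ukq tij dastn uewph ilpuq xsg ahqi jzy flhdx
Hunk 5: at line 2 remove [ivp] add [afj] -> 13 lines: jeul gft afj moy ukq tij dastn uewph ilpuq xsg ahqi jzy flhdx
Hunk 6: at line 10 remove [ahqi] add [oam,rod] -> 14 lines: jeul gft afj moy ukq tij dastn uewph ilpuq xsg oam rod jzy flhdx
Hunk 7: at line 4 remove [tij] add [kci,knui] -> 15 lines: jeul gft afj moy ukq kci knui dastn uewph ilpuq xsg oam rod jzy flhdx
Final line count: 15

Answer: 15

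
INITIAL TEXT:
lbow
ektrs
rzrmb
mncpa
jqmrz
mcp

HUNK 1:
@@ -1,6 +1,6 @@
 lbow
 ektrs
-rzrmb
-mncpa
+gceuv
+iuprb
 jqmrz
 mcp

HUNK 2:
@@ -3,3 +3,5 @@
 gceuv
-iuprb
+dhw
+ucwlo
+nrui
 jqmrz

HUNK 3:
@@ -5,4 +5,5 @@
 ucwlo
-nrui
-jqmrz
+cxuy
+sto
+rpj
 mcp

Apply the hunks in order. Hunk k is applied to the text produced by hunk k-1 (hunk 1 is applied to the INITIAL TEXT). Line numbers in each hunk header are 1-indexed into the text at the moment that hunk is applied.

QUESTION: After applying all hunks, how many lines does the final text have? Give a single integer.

Answer: 9

Derivation:
Hunk 1: at line 1 remove [rzrmb,mncpa] add [gceuv,iuprb] -> 6 lines: lbow ektrs gceuv iuprb jqmrz mcp
Hunk 2: at line 3 remove [iuprb] add [dhw,ucwlo,nrui] -> 8 lines: lbow ektrs gceuv dhw ucwlo nrui jqmrz mcp
Hunk 3: at line 5 remove [nrui,jqmrz] add [cxuy,sto,rpj] -> 9 lines: lbow ektrs gceuv dhw ucwlo cxuy sto rpj mcp
Final line count: 9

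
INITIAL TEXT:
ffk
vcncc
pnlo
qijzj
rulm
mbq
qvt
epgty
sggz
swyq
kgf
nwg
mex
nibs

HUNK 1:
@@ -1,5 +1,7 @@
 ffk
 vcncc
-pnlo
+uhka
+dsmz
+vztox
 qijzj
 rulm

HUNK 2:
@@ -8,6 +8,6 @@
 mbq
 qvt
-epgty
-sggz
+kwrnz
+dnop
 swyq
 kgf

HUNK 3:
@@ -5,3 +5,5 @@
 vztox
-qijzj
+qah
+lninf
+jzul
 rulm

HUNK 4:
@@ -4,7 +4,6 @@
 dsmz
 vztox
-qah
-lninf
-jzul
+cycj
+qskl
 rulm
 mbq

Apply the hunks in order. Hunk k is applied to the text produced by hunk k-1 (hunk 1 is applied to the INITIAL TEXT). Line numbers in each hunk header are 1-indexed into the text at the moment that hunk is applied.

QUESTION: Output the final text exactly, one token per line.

Answer: ffk
vcncc
uhka
dsmz
vztox
cycj
qskl
rulm
mbq
qvt
kwrnz
dnop
swyq
kgf
nwg
mex
nibs

Derivation:
Hunk 1: at line 1 remove [pnlo] add [uhka,dsmz,vztox] -> 16 lines: ffk vcncc uhka dsmz vztox qijzj rulm mbq qvt epgty sggz swyq kgf nwg mex nibs
Hunk 2: at line 8 remove [epgty,sggz] add [kwrnz,dnop] -> 16 lines: ffk vcncc uhka dsmz vztox qijzj rulm mbq qvt kwrnz dnop swyq kgf nwg mex nibs
Hunk 3: at line 5 remove [qijzj] add [qah,lninf,jzul] -> 18 lines: ffk vcncc uhka dsmz vztox qah lninf jzul rulm mbq qvt kwrnz dnop swyq kgf nwg mex nibs
Hunk 4: at line 4 remove [qah,lninf,jzul] add [cycj,qskl] -> 17 lines: ffk vcncc uhka dsmz vztox cycj qskl rulm mbq qvt kwrnz dnop swyq kgf nwg mex nibs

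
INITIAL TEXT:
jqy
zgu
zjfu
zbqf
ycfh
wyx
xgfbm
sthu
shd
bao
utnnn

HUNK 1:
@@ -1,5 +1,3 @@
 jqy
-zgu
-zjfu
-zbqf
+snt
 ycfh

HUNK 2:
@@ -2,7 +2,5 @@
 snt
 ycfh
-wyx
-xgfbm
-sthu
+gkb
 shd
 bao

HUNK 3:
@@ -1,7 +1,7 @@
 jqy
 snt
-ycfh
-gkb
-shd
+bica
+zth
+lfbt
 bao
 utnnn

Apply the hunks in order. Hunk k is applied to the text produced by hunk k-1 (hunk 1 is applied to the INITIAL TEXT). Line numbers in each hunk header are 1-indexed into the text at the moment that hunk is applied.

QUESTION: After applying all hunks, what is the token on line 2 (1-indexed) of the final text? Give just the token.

Hunk 1: at line 1 remove [zgu,zjfu,zbqf] add [snt] -> 9 lines: jqy snt ycfh wyx xgfbm sthu shd bao utnnn
Hunk 2: at line 2 remove [wyx,xgfbm,sthu] add [gkb] -> 7 lines: jqy snt ycfh gkb shd bao utnnn
Hunk 3: at line 1 remove [ycfh,gkb,shd] add [bica,zth,lfbt] -> 7 lines: jqy snt bica zth lfbt bao utnnn
Final line 2: snt

Answer: snt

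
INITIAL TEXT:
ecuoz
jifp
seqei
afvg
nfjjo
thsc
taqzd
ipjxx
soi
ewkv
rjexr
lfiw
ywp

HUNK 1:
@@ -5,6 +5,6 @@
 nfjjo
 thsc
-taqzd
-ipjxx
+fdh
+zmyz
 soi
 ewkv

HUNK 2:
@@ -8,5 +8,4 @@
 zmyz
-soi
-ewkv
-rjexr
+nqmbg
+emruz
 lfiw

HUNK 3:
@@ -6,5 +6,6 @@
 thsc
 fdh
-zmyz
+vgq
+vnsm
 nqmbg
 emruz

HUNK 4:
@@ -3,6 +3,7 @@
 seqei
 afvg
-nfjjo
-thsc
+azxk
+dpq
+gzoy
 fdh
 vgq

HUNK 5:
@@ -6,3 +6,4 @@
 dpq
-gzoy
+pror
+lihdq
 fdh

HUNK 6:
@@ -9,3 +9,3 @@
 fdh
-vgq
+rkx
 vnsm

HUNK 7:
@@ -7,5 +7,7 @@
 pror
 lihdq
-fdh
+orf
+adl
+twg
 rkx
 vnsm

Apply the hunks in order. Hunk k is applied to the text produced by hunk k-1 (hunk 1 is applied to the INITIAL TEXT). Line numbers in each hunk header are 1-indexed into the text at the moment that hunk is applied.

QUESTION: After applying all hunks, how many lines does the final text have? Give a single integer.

Hunk 1: at line 5 remove [taqzd,ipjxx] add [fdh,zmyz] -> 13 lines: ecuoz jifp seqei afvg nfjjo thsc fdh zmyz soi ewkv rjexr lfiw ywp
Hunk 2: at line 8 remove [soi,ewkv,rjexr] add [nqmbg,emruz] -> 12 lines: ecuoz jifp seqei afvg nfjjo thsc fdh zmyz nqmbg emruz lfiw ywp
Hunk 3: at line 6 remove [zmyz] add [vgq,vnsm] -> 13 lines: ecuoz jifp seqei afvg nfjjo thsc fdh vgq vnsm nqmbg emruz lfiw ywp
Hunk 4: at line 3 remove [nfjjo,thsc] add [azxk,dpq,gzoy] -> 14 lines: ecuoz jifp seqei afvg azxk dpq gzoy fdh vgq vnsm nqmbg emruz lfiw ywp
Hunk 5: at line 6 remove [gzoy] add [pror,lihdq] -> 15 lines: ecuoz jifp seqei afvg azxk dpq pror lihdq fdh vgq vnsm nqmbg emruz lfiw ywp
Hunk 6: at line 9 remove [vgq] add [rkx] -> 15 lines: ecuoz jifp seqei afvg azxk dpq pror lihdq fdh rkx vnsm nqmbg emruz lfiw ywp
Hunk 7: at line 7 remove [fdh] add [orf,adl,twg] -> 17 lines: ecuoz jifp seqei afvg azxk dpq pror lihdq orf adl twg rkx vnsm nqmbg emruz lfiw ywp
Final line count: 17

Answer: 17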